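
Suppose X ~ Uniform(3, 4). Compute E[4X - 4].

For X ~ Uniform(3, 4):
E[X] = \frac{7}{2}
E[4X - 4] = 4 × E[X] - 4 = 10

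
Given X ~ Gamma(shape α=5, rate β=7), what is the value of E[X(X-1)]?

E[X(X-1)] = E[X² - X] = E[X²] - E[X]
E[X] = \frac{5}{7}
E[X²] = Var(X) + (E[X])² = \frac{5}{49} + (\frac{5}{7})² = \frac{30}{49}
E[X(X-1)] = \frac{30}{49} - \frac{5}{7} = - \frac{5}{49}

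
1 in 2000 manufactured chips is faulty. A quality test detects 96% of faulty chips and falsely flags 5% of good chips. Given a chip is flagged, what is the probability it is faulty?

Let D = the rare event, + = positive/flagged.
P(D) = 1/2000
P(+|D) = 96/100 = 24/25
P(+|D') = 5/100 = 1/20
P(+) = P(+|D)P(D) + P(+|D')P(D')
     = \frac{24}{25} × \frac{1}{2000} + \frac{1}{20} × \frac{1999}{2000}
     = \frac{10091}{200000}
P(D|+) = P(+|D)P(D)/P(+) = \frac{96}{10091}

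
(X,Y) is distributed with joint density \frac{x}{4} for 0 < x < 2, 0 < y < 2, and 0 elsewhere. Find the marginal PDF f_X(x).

f_X(x) = ∫_0^2 f(x,y) dy
= ∫_0^2 \frac{x}{4} dy
= \frac{x}{2} for 0 < x < 2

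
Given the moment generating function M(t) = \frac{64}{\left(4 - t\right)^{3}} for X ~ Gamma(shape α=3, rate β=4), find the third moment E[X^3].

To find E[X^3], compute M^(3)(0):
M^(1)(t) = \frac{192}{\left(4 - t\right)^{4}}
M^(2)(t) = \frac{768}{\left(4 - t\right)^{5}}
M^(3)(t) = \frac{3840}{\left(4 - t\right)^{6}}
M^(3)(0) = \frac{15}{16}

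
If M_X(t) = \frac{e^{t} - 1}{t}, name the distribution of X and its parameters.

The MGF M(t) = \frac{e^{t} - 1}{t} is the standard form for the Uniform distribution.
Comparing with the known MGF formula identifies: Uniform(0, 1)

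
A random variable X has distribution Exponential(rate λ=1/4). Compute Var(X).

For X ~ Exponential(rate λ=1/4):
Var(X) = 16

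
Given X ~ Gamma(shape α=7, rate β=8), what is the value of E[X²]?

Using the identity E[X²] = Var(X) + (E[X])²:
E[X] = \frac{7}{8}
Var(X) = \frac{7}{64}
E[X²] = \frac{7}{64} + (\frac{7}{8})²
= \frac{7}{8}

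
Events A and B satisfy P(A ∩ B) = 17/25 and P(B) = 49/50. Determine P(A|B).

P(A|B) = P(A ∩ B) / P(B)
= (17/25) / (49/50)
= 34/49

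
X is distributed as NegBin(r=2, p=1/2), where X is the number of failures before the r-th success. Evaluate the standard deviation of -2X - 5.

For X ~ NegBin(r=2, p=1/2), where X is the number of failures before the r-th success:
Var(X) = 4
SD(X) = √(Var(X)) = √(4) = 2
SD(-2X - 5) = |-2| × SD(X) = 2 × 2 = 4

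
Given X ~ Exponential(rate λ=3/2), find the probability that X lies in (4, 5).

P(4 < X < 5) = ∫_{4}^{5} f(x) dx
where f(x) = \frac{3 e^{- \frac{3 x}{2}}}{2}
= - \frac{1}{e^{\frac{15}{2}}} + e^{-6}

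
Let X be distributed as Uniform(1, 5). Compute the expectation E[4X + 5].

For X ~ Uniform(1, 5):
E[X] = 3
E[4X + 5] = 4 × E[X] + 5 = 17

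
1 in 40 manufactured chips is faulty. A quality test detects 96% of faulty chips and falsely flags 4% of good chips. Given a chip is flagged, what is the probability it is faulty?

Let D = the rare event, + = positive/flagged.
P(D) = 1/40
P(+|D) = 96/100 = 24/25
P(+|D') = 4/100 = 1/25
P(+) = P(+|D)P(D) + P(+|D')P(D')
     = \frac{24}{25} × \frac{1}{40} + \frac{1}{25} × \frac{39}{40}
     = \frac{63}{1000}
P(D|+) = P(+|D)P(D)/P(+) = \frac{8}{21}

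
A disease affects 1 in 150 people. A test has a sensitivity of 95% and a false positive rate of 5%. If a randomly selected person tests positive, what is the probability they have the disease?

Let D = the rare event, + = positive/flagged.
P(D) = 1/150
P(+|D) = 95/100 = 19/20
P(+|D') = 5/100 = 1/20
P(+) = P(+|D)P(D) + P(+|D')P(D')
     = \frac{19}{20} × \frac{1}{150} + \frac{1}{20} × \frac{149}{150}
     = \frac{7}{125}
P(D|+) = P(+|D)P(D)/P(+) = \frac{19}{168}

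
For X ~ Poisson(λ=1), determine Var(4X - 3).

For X ~ Poisson(λ=1):
Var(X) = 1
Var(4X - 3) = (4)² × Var(X) = 16 × 1 = 16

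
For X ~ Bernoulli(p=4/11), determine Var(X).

For X ~ Bernoulli(p=4/11):
Var(X) = \frac{28}{121}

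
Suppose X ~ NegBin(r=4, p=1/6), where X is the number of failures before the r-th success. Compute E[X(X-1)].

E[X(X-1)] = E[X² - X] = E[X²] - E[X]
E[X] = 20
E[X²] = Var(X) + (E[X])² = 120 + (20)² = 520
E[X(X-1)] = 520 - 20 = 500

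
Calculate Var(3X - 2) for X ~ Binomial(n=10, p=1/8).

For X ~ Binomial(n=10, p=1/8):
Var(X) = \frac{35}{32}
Var(3X - 2) = (3)² × Var(X) = 9 × \frac{35}{32} = \frac{315}{32}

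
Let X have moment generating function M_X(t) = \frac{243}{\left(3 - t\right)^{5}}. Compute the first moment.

To find E[X], compute M^(1)(0):
M^(1)(t) = \frac{1215}{\left(3 - t\right)^{6}}
M^(1)(0) = \frac{5}{3}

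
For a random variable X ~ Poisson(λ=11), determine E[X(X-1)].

E[X(X-1)] = E[X² - X] = E[X²] - E[X]
E[X] = 11
E[X²] = Var(X) + (E[X])² = 11 + (11)² = 132
E[X(X-1)] = 132 - 11 = 121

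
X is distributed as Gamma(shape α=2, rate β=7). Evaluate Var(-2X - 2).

For X ~ Gamma(shape α=2, rate β=7):
Var(X) = \frac{2}{49}
Var(-2X - 2) = (-2)² × Var(X) = 4 × \frac{2}{49} = \frac{8}{49}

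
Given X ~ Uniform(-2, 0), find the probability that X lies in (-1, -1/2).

P(-1 < X < -1/2) = ∫_{-1}^{-1/2} f(x) dx
where f(x) = \frac{1}{2}
= \frac{1}{4}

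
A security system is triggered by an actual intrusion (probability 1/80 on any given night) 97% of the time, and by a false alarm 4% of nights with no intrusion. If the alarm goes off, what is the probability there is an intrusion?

Let D = the rare event, + = positive/flagged.
P(D) = 1/80
P(+|D) = 97/100
P(+|D') = 4/100 = 1/25
P(+) = P(+|D)P(D) + P(+|D')P(D')
     = \frac{97}{100} × \frac{1}{80} + \frac{1}{25} × \frac{79}{80}
     = \frac{413}{8000}
P(D|+) = P(+|D)P(D)/P(+) = \frac{97}{413}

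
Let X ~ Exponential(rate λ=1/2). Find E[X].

For X ~ Exponential(rate λ=1/2), the expected value is:
E[X] = 2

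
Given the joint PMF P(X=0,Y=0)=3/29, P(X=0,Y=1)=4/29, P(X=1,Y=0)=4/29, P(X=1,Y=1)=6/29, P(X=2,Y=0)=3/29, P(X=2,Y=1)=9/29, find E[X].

First find marginal of X:
P(X=0) = 7/29
P(X=1) = 10/29
P(X=2) = 12/29
E[X] = 0 × 7/29 + 1 × 10/29 + 2 × 12/29 = 34/29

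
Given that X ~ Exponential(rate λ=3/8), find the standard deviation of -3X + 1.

For X ~ Exponential(rate λ=3/8):
Var(X) = \frac{64}{9}
SD(X) = √(Var(X)) = √(\frac{64}{9}) = \frac{8}{3}
SD(-3X + 1) = |-3| × SD(X) = 3 × \frac{8}{3} = 8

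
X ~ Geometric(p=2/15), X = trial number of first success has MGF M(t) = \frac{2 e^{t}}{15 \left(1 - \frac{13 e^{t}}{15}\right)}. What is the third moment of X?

To find E[X^3], compute M^(3)(0):
M^(1)(t) = \frac{2 e^{t}}{15 \left(1 - \frac{13 e^{t}}{15}\right)} + \frac{26 e^{2 t}}{225 \left(1 - \frac{13 e^{t}}{15}\right)^{2}}
M^(2)(t) = \frac{2 e^{t}}{15 \left(1 - \frac{13 e^{t}}{15}\right)} + \frac{26 e^{2 t}}{75 \left(1 - \frac{13 e^{t}}{15}\right)^{2}} + \frac{676 e^{3 t}}{3375 \left(1 - \frac{13 e^{t}}{15}\right)^{3}}
M^(3)(t) = \frac{2 e^{t}}{15 \left(1 - \frac{13 e^{t}}{15}\right)} + \frac{182 e^{2 t}}{225 \left(1 - \frac{13 e^{t}}{15}\right)^{2}} + \frac{1352 e^{3 t}}{1125 \left(1 - \frac{13 e^{t}}{15}\right)^{3}} + \frac{8788 e^{4 t}}{16875 \left(1 - \frac{13 e^{t}}{15}\right)^{4}}
M^(3)(0) = \frac{8805}{4}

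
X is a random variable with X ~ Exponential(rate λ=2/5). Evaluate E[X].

For X ~ Exponential(rate λ=2/5), the expected value is:
E[X] = \frac{5}{2}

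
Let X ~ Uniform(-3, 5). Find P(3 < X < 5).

P(3 < X < 5) = ∫_{3}^{5} f(x) dx
where f(x) = \frac{1}{8}
= \frac{1}{4}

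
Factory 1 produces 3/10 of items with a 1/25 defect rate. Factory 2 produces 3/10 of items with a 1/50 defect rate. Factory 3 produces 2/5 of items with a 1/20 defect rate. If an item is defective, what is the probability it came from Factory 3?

Using Bayes' theorem:
P(F1) = 3/10, P(D|F1) = 1/25
P(F2) = 3/10, P(D|F2) = 1/50
P(F3) = 2/5, P(D|F3) = 1/20
P(D) = P(D|F1)P(F1) + P(D|F2)P(F2) + P(D|F3)P(F3)
     = \frac{19}{500}
P(F3|D) = P(D|F3)P(F3) / P(D)
= \frac{10}{19}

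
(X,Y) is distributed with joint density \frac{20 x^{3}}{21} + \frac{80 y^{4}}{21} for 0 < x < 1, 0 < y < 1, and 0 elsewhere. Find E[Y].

E[Y] = ∫_0^1 ∫_0^1 y × f(x,y) dx dy
= \frac{95}{126}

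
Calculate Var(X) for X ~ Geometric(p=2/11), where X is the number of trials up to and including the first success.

For X ~ Geometric(p=2/11), where X is the number of trials up to and including the first success:
Var(X) = \frac{99}{4}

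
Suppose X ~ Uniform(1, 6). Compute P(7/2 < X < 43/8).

P(7/2 < X < 43/8) = ∫_{7/2}^{43/8} f(x) dx
where f(x) = \frac{1}{5}
= \frac{3}{8}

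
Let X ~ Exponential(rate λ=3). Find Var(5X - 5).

For X ~ Exponential(rate λ=3):
Var(X) = \frac{1}{9}
Var(5X - 5) = (5)² × Var(X) = 25 × \frac{1}{9} = \frac{25}{9}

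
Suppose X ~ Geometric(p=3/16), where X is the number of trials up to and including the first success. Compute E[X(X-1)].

E[X(X-1)] = E[X² - X] = E[X²] - E[X]
E[X] = \frac{16}{3}
E[X²] = Var(X) + (E[X])² = \frac{208}{9} + (\frac{16}{3})² = \frac{464}{9}
E[X(X-1)] = \frac{464}{9} - \frac{16}{3} = \frac{416}{9}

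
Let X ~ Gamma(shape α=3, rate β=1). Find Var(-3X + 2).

For X ~ Gamma(shape α=3, rate β=1):
Var(X) = 3
Var(-3X + 2) = (-3)² × Var(X) = 9 × 3 = 27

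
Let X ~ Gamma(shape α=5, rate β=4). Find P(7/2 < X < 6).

P(7/2 < X < 6) = ∫_{7/2}^{6} f(x) dx
where f(x) = \frac{128 x^{4} e^{- 4 x}}{3}
= \frac{-16441 + 2171 e^{10}}{e^{24}}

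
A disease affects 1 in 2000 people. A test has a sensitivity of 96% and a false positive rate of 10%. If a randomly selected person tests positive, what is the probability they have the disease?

Let D = the rare event, + = positive/flagged.
P(D) = 1/2000
P(+|D) = 96/100 = 24/25
P(+|D') = 10/100 = 1/10
P(+) = P(+|D)P(D) + P(+|D')P(D')
     = \frac{24}{25} × \frac{1}{2000} + \frac{1}{10} × \frac{1999}{2000}
     = \frac{10043}{100000}
P(D|+) = P(+|D)P(D)/P(+) = \frac{48}{10043}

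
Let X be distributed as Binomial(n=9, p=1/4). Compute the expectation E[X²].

Using the identity E[X²] = Var(X) + (E[X])²:
E[X] = \frac{9}{4}
Var(X) = \frac{27}{16}
E[X²] = \frac{27}{16} + (\frac{9}{4})²
= \frac{27}{4}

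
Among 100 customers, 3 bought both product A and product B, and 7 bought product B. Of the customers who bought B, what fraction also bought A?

P(A ∩ B) = 3/100
P(B) = 7/100
P(A|B) = P(A ∩ B) / P(B) = (3/100) / (7/100) = 3/7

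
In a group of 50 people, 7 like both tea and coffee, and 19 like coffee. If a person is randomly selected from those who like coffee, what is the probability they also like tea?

P(A ∩ B) = 7/50
P(B) = 19/50
P(A|B) = P(A ∩ B) / P(B) = (7/50) / (19/50) = 7/19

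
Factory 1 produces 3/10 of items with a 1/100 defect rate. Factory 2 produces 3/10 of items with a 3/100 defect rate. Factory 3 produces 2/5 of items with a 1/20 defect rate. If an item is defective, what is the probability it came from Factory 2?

Using Bayes' theorem:
P(F1) = 3/10, P(D|F1) = 1/100
P(F2) = 3/10, P(D|F2) = 3/100
P(F3) = 2/5, P(D|F3) = 1/20
P(D) = P(D|F1)P(F1) + P(D|F2)P(F2) + P(D|F3)P(F3)
     = \frac{4}{125}
P(F2|D) = P(D|F2)P(F2) / P(D)
= \frac{9}{32}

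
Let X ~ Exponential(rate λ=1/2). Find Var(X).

For X ~ Exponential(rate λ=1/2):
Var(X) = 4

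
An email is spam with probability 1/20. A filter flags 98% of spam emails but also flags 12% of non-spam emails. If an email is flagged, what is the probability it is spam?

Let D = the rare event, + = positive/flagged.
P(D) = 1/20
P(+|D) = 98/100 = 49/50
P(+|D') = 12/100 = 3/25
P(+) = P(+|D)P(D) + P(+|D')P(D')
     = \frac{49}{50} × \frac{1}{20} + \frac{3}{25} × \frac{19}{20}
     = \frac{163}{1000}
P(D|+) = P(+|D)P(D)/P(+) = \frac{49}{163}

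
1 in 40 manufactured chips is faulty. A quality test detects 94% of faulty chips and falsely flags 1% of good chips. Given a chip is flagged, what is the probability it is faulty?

Let D = the rare event, + = positive/flagged.
P(D) = 1/40
P(+|D) = 94/100 = 47/50
P(+|D') = 1/100
P(+) = P(+|D)P(D) + P(+|D')P(D')
     = \frac{47}{50} × \frac{1}{40} + \frac{1}{100} × \frac{39}{40}
     = \frac{133}{4000}
P(D|+) = P(+|D)P(D)/P(+) = \frac{94}{133}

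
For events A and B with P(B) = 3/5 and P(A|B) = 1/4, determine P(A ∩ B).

By definition, P(A|B) = P(A ∩ B) / P(B)
So P(A ∩ B) = P(A|B) × P(B)
= 1/4 × 3/5
= 3/20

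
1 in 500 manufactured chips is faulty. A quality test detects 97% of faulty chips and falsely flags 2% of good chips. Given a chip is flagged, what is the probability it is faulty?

Let D = the rare event, + = positive/flagged.
P(D) = 1/500
P(+|D) = 97/100
P(+|D') = 2/100 = 1/50
P(+) = P(+|D)P(D) + P(+|D')P(D')
     = \frac{97}{100} × \frac{1}{500} + \frac{1}{50} × \frac{499}{500}
     = \frac{219}{10000}
P(D|+) = P(+|D)P(D)/P(+) = \frac{97}{1095}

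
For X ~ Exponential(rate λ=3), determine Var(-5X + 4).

For X ~ Exponential(rate λ=3):
Var(X) = \frac{1}{9}
Var(-5X + 4) = (-5)² × Var(X) = 25 × \frac{1}{9} = \frac{25}{9}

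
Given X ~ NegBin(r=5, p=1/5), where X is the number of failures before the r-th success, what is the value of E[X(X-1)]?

E[X(X-1)] = E[X² - X] = E[X²] - E[X]
E[X] = 20
E[X²] = Var(X) + (E[X])² = 100 + (20)² = 500
E[X(X-1)] = 500 - 20 = 480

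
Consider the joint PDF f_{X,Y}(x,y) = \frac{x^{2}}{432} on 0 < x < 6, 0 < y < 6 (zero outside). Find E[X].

f_X(x) = ∫_0^6 \frac{x^{2}}{432} dy = \frac{x^{2}}{72}
E[X] = ∫_0^6 x × (\frac{x^{2}}{72}) dx = \frac{9}{2}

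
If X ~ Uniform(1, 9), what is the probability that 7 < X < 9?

P(7 < X < 9) = ∫_{7}^{9} f(x) dx
where f(x) = \frac{1}{8}
= \frac{1}{4}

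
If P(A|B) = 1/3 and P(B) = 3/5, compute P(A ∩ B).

By definition, P(A|B) = P(A ∩ B) / P(B)
So P(A ∩ B) = P(A|B) × P(B)
= 1/3 × 3/5
= 1/5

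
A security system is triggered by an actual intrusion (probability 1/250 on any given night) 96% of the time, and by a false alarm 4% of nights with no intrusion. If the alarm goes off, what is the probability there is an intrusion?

Let D = the rare event, + = positive/flagged.
P(D) = 1/250
P(+|D) = 96/100 = 24/25
P(+|D') = 4/100 = 1/25
P(+) = P(+|D)P(D) + P(+|D')P(D')
     = \frac{24}{25} × \frac{1}{250} + \frac{1}{25} × \frac{249}{250}
     = \frac{273}{6250}
P(D|+) = P(+|D)P(D)/P(+) = \frac{8}{91}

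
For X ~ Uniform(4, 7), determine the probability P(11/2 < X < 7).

P(11/2 < X < 7) = ∫_{11/2}^{7} f(x) dx
where f(x) = \frac{1}{3}
= \frac{1}{2}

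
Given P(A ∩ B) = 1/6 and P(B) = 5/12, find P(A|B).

P(A|B) = P(A ∩ B) / P(B)
= (1/6) / (5/12)
= 2/5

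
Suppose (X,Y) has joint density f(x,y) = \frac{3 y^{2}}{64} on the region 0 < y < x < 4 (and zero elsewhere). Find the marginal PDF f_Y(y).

f_Y(y) = ∫_y^4 \frac{3 y^{2}}{64} dx = \frac{3 y^{2} \left(4 - y\right)}{64}
for 0 < y < 4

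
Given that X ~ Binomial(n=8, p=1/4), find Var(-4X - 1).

For X ~ Binomial(n=8, p=1/4):
Var(X) = \frac{3}{2}
Var(-4X - 1) = (-4)² × Var(X) = 16 × \frac{3}{2} = 24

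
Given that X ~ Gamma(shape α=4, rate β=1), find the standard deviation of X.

For X ~ Gamma(shape α=4, rate β=1):
Var(X) = 4
SD(X) = √(Var(X)) = √(4) = 2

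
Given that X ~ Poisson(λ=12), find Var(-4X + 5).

For X ~ Poisson(λ=12):
Var(X) = 12
Var(-4X + 5) = (-4)² × Var(X) = 16 × 12 = 192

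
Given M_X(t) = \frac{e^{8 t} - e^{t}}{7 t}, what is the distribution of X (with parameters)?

The MGF M(t) = \frac{e^{8 t} - e^{t}}{7 t} is the standard form for the Uniform distribution.
Comparing with the known MGF formula identifies: Uniform(1, 8)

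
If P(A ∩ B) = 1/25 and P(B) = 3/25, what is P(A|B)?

P(A|B) = P(A ∩ B) / P(B)
= (1/25) / (3/25)
= 1/3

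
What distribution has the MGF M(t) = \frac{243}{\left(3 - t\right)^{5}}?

The MGF M(t) = \frac{243}{\left(3 - t\right)^{5}} is the standard form for the Gamma distribution.
Comparing with the known MGF formula identifies: Gamma(shape α=5, rate β=3)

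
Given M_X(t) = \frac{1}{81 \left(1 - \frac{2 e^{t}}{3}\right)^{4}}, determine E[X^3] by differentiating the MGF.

To find E[X^3], compute M^(3)(0):
M^(1)(t) = \frac{8 e^{t}}{243 \left(1 - \frac{2 e^{t}}{3}\right)^{5}}
M^(2)(t) = \frac{8 e^{t}}{243 \left(1 - \frac{2 e^{t}}{3}\right)^{5}} + \frac{80 e^{2 t}}{729 \left(1 - \frac{2 e^{t}}{3}\right)^{6}}
M^(3)(t) = \frac{8 e^{t}}{243 \left(1 - \frac{2 e^{t}}{3}\right)^{5}} + \frac{80 e^{2 t}}{243 \left(1 - \frac{2 e^{t}}{3}\right)^{6}} + \frac{320 e^{3 t}}{729 \left(1 - \frac{2 e^{t}}{3}\right)^{7}}
M^(3)(0) = 1208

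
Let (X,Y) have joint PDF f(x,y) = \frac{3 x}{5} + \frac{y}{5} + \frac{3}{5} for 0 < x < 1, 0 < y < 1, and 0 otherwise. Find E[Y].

E[Y] = ∫_0^1 ∫_0^1 y × f(x,y) dx dy
= \frac{31}{60}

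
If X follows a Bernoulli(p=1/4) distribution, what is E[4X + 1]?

For X ~ Bernoulli(p=1/4):
E[X] = \frac{1}{4}
E[4X + 1] = 4 × E[X] + 1 = 2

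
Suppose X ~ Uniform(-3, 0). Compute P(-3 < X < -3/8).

P(-3 < X < -3/8) = ∫_{-3}^{-3/8} f(x) dx
where f(x) = \frac{1}{3}
= \frac{7}{8}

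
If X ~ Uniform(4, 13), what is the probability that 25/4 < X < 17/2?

P(25/4 < X < 17/2) = ∫_{25/4}^{17/2} f(x) dx
where f(x) = \frac{1}{9}
= \frac{1}{4}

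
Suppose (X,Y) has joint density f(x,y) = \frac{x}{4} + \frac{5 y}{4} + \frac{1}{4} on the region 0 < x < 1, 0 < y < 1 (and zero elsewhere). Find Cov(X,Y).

E[XY] = ∫∫ xy × f(x,y) dx dy = \frac{5}{16}
E[X] = \frac{25}{48}
E[Y] = \frac{29}{48}
Cov(X,Y) = E[XY] - E[X]E[Y] = - \frac{5}{2304}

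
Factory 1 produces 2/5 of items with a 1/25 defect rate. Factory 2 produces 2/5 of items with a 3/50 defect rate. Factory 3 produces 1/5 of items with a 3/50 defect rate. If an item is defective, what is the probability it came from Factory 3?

Using Bayes' theorem:
P(F1) = 2/5, P(D|F1) = 1/25
P(F2) = 2/5, P(D|F2) = 3/50
P(F3) = 1/5, P(D|F3) = 3/50
P(D) = P(D|F1)P(F1) + P(D|F2)P(F2) + P(D|F3)P(F3)
     = \frac{13}{250}
P(F3|D) = P(D|F3)P(F3) / P(D)
= \frac{3}{13}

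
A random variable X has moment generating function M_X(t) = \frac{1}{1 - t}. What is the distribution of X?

The MGF M(t) = \frac{1}{1 - t} is the standard form for the Exponential distribution.
Comparing with the known MGF formula identifies: Exponential(rate λ=1)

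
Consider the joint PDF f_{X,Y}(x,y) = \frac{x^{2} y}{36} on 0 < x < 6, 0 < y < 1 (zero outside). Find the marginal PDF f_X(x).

f_X(x) = ∫_0^1 f(x,y) dy
= ∫_0^1 \frac{x^{2} y}{36} dy
= \frac{x^{2}}{72} for 0 < x < 6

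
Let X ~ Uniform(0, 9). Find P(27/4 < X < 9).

P(27/4 < X < 9) = ∫_{27/4}^{9} f(x) dx
where f(x) = \frac{1}{9}
= \frac{1}{4}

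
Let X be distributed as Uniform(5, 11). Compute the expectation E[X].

For X ~ Uniform(5, 11), the expected value is:
E[X] = 8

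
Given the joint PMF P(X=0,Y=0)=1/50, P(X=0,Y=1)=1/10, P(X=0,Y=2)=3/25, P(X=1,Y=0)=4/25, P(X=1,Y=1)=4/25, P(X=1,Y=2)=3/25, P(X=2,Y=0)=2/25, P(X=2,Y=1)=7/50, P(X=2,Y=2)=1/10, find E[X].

First find marginal of X:
P(X=0) = 6/25
P(X=1) = 11/25
P(X=2) = 8/25
E[X] = 0 × 6/25 + 1 × 11/25 + 2 × 8/25 = 27/25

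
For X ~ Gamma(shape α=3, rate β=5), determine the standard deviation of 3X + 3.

For X ~ Gamma(shape α=3, rate β=5):
Var(X) = \frac{3}{25}
SD(X) = √(Var(X)) = √(\frac{3}{25}) = \frac{\sqrt{3}}{5}
SD(3X + 3) = |3| × SD(X) = 3 × \frac{\sqrt{3}}{5} = \frac{3 \sqrt{3}}{5}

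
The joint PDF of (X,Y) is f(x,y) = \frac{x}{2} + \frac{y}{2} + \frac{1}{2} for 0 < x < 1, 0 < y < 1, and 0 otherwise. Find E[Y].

E[Y] = ∫_0^1 ∫_0^1 y × f(x,y) dx dy
= \frac{13}{24}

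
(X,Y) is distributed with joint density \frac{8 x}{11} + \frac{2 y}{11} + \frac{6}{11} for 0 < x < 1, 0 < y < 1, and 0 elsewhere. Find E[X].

E[X] = ∫_0^1 ∫_0^1 x × f(x,y) dy dx
= ∫_0^1 ∫_0^1 x × (\frac{8 x}{11} + \frac{2 y}{11} + \frac{6}{11}) dy dx
= \frac{37}{66}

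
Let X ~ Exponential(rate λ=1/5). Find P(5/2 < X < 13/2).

P(5/2 < X < 13/2) = ∫_{5/2}^{13/2} f(x) dx
where f(x) = \frac{e^{- \frac{x}{5}}}{5}
= - \frac{1}{e^{\frac{13}{10}}} + e^{- \frac{1}{2}}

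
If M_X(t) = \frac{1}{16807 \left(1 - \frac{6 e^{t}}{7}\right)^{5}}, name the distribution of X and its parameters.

The MGF M(t) = \frac{1}{16807 \left(1 - \frac{6 e^{t}}{7}\right)^{5}} is the standard form for the NegativeBinomial distribution.
Comparing with the known MGF formula identifies: NegBin(r=5, p=1/7), X = failures before r-th success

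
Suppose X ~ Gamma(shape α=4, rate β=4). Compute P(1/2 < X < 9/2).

P(1/2 < X < 9/2) = ∫_{1/2}^{9/2} f(x) dx
where f(x) = \frac{128 x^{3} e^{- 4 x}}{3}
= \frac{-3459 + 19 e^{16}}{3 e^{18}}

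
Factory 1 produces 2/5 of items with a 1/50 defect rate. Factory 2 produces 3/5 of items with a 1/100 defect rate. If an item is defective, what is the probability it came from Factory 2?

Using Bayes' theorem:
P(F1) = 2/5, P(D|F1) = 1/50
P(F2) = 3/5, P(D|F2) = 1/100
P(D) = P(D|F1)P(F1) + P(D|F2)P(F2)
     = \frac{7}{500}
P(F2|D) = P(D|F2)P(F2) / P(D)
= \frac{3}{7}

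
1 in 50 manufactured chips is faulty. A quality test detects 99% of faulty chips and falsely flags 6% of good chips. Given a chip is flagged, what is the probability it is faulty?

Let D = the rare event, + = positive/flagged.
P(D) = 1/50
P(+|D) = 99/100
P(+|D') = 6/100 = 3/50
P(+) = P(+|D)P(D) + P(+|D')P(D')
     = \frac{99}{100} × \frac{1}{50} + \frac{3}{50} × \frac{49}{50}
     = \frac{393}{5000}
P(D|+) = P(+|D)P(D)/P(+) = \frac{33}{131}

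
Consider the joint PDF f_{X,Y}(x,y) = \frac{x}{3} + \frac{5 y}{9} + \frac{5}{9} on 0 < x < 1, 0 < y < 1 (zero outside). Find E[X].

E[X] = ∫_0^1 ∫_0^1 x × f(x,y) dy dx
= ∫_0^1 ∫_0^1 x × (\frac{x}{3} + \frac{5 y}{9} + \frac{5}{9}) dy dx
= \frac{19}{36}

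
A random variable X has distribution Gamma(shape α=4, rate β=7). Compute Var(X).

For X ~ Gamma(shape α=4, rate β=7):
Var(X) = \frac{4}{49}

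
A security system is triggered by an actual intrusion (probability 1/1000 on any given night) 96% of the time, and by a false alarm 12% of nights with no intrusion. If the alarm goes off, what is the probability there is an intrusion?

Let D = the rare event, + = positive/flagged.
P(D) = 1/1000
P(+|D) = 96/100 = 24/25
P(+|D') = 12/100 = 3/25
P(+) = P(+|D)P(D) + P(+|D')P(D')
     = \frac{24}{25} × \frac{1}{1000} + \frac{3}{25} × \frac{999}{1000}
     = \frac{3021}{25000}
P(D|+) = P(+|D)P(D)/P(+) = \frac{8}{1007}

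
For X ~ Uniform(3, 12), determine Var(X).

For X ~ Uniform(3, 12):
Var(X) = \frac{27}{4}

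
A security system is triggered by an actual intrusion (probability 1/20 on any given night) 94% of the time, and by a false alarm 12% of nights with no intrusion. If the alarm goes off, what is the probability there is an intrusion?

Let D = the rare event, + = positive/flagged.
P(D) = 1/20
P(+|D) = 94/100 = 47/50
P(+|D') = 12/100 = 3/25
P(+) = P(+|D)P(D) + P(+|D')P(D')
     = \frac{47}{50} × \frac{1}{20} + \frac{3}{25} × \frac{19}{20}
     = \frac{161}{1000}
P(D|+) = P(+|D)P(D)/P(+) = \frac{47}{161}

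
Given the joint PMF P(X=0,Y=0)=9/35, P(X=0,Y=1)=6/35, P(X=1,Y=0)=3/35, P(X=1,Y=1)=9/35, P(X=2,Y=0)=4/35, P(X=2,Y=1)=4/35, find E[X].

First find marginal of X:
P(X=0) = 3/7
P(X=1) = 12/35
P(X=2) = 8/35
E[X] = 0 × 3/7 + 1 × 12/35 + 2 × 8/35 = 4/5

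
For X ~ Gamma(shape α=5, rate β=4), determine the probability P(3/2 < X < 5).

P(3/2 < X < 5) = ∫_{3/2}^{5} f(x) dx
where f(x) = \frac{128 x^{4} e^{- 4 x}}{3}
= \frac{-8221 + 115 e^{14}}{e^{20}}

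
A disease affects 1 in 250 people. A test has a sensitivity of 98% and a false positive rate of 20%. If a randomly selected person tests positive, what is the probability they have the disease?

Let D = the rare event, + = positive/flagged.
P(D) = 1/250
P(+|D) = 98/100 = 49/50
P(+|D') = 20/100 = 1/5
P(+) = P(+|D)P(D) + P(+|D')P(D')
     = \frac{49}{50} × \frac{1}{250} + \frac{1}{5} × \frac{249}{250}
     = \frac{2539}{12500}
P(D|+) = P(+|D)P(D)/P(+) = \frac{49}{2539}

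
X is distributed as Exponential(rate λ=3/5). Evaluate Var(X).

For X ~ Exponential(rate λ=3/5):
Var(X) = \frac{25}{9}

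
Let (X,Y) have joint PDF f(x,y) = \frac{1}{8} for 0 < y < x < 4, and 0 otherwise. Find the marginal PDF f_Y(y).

f_Y(y) = ∫_y^4 \frac{1}{8} dx = \frac{1}{2} - \frac{y}{8}
for 0 < y < 4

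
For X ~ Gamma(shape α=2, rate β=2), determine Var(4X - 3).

For X ~ Gamma(shape α=2, rate β=2):
Var(X) = \frac{1}{2}
Var(4X - 3) = (4)² × Var(X) = 16 × \frac{1}{2} = 8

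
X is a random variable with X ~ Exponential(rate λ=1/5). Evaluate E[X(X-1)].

E[X(X-1)] = E[X² - X] = E[X²] - E[X]
E[X] = 5
E[X²] = Var(X) + (E[X])² = 25 + (5)² = 50
E[X(X-1)] = 50 - 5 = 45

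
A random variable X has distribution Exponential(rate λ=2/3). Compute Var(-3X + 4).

For X ~ Exponential(rate λ=2/3):
Var(X) = \frac{9}{4}
Var(-3X + 4) = (-3)² × Var(X) = 9 × \frac{9}{4} = \frac{81}{4}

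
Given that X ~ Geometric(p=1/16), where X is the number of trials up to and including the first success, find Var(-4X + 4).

For X ~ Geometric(p=1/16), where X is the number of trials up to and including the first success:
Var(X) = 240
Var(-4X + 4) = (-4)² × Var(X) = 16 × 240 = 3840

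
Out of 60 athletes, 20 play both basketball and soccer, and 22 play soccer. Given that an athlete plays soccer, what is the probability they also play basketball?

P(A ∩ B) = 20/60 = 1/3
P(B) = 22/60 = 11/30
P(A|B) = P(A ∩ B) / P(B) = (1/3) / (11/30) = 10/11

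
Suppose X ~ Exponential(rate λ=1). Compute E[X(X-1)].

E[X(X-1)] = E[X² - X] = E[X²] - E[X]
E[X] = 1
E[X²] = Var(X) + (E[X])² = 1 + (1)² = 2
E[X(X-1)] = 2 - 1 = 1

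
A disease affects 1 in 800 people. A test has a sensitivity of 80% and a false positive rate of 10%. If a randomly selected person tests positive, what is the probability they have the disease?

Let D = the rare event, + = positive/flagged.
P(D) = 1/800
P(+|D) = 80/100 = 4/5
P(+|D') = 10/100 = 1/10
P(+) = P(+|D)P(D) + P(+|D')P(D')
     = \frac{4}{5} × \frac{1}{800} + \frac{1}{10} × \frac{799}{800}
     = \frac{807}{8000}
P(D|+) = P(+|D)P(D)/P(+) = \frac{8}{807}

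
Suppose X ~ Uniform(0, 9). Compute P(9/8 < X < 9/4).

P(9/8 < X < 9/4) = ∫_{9/8}^{9/4} f(x) dx
where f(x) = \frac{1}{9}
= \frac{1}{8}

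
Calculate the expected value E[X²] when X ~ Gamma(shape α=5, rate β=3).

Using the identity E[X²] = Var(X) + (E[X])²:
E[X] = \frac{5}{3}
Var(X) = \frac{5}{9}
E[X²] = \frac{5}{9} + (\frac{5}{3})²
= \frac{10}{3}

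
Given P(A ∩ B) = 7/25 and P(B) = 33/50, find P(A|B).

P(A|B) = P(A ∩ B) / P(B)
= (7/25) / (33/50)
= 14/33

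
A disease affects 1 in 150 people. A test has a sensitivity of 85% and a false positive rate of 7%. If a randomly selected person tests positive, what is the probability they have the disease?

Let D = the rare event, + = positive/flagged.
P(D) = 1/150
P(+|D) = 85/100 = 17/20
P(+|D') = 7/100
P(+) = P(+|D)P(D) + P(+|D')P(D')
     = \frac{17}{20} × \frac{1}{150} + \frac{7}{100} × \frac{149}{150}
     = \frac{47}{625}
P(D|+) = P(+|D)P(D)/P(+) = \frac{85}{1128}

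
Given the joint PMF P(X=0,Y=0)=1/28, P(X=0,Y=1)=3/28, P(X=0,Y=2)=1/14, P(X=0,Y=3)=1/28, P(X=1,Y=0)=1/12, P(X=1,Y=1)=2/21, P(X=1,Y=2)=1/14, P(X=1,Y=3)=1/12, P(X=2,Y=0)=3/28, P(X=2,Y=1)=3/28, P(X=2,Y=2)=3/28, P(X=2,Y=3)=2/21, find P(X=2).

P(X=2) = P(X=2,Y=0) + P(X=2,Y=1) + P(X=2,Y=2) + P(X=2,Y=3)
= 3/28 + 3/28 + 3/28 + 2/21
= 5/12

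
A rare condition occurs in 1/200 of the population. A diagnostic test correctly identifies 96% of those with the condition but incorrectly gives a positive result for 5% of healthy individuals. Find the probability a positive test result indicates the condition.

Let D = the rare event, + = positive/flagged.
P(D) = 1/200
P(+|D) = 96/100 = 24/25
P(+|D') = 5/100 = 1/20
P(+) = P(+|D)P(D) + P(+|D')P(D')
     = \frac{24}{25} × \frac{1}{200} + \frac{1}{20} × \frac{199}{200}
     = \frac{1091}{20000}
P(D|+) = P(+|D)P(D)/P(+) = \frac{96}{1091}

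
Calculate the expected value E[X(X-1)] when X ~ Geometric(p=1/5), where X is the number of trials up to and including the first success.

E[X(X-1)] = E[X² - X] = E[X²] - E[X]
E[X] = 5
E[X²] = Var(X) + (E[X])² = 20 + (5)² = 45
E[X(X-1)] = 45 - 5 = 40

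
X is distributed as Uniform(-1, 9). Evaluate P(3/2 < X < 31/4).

P(3/2 < X < 31/4) = ∫_{3/2}^{31/4} f(x) dx
where f(x) = \frac{1}{10}
= \frac{5}{8}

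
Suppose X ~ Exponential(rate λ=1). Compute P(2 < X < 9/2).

P(2 < X < 9/2) = ∫_{2}^{9/2} f(x) dx
where f(x) = e^{- x}
= - \frac{1}{e^{\frac{9}{2}}} + e^{-2}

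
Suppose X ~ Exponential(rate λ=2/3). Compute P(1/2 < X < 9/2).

P(1/2 < X < 9/2) = ∫_{1/2}^{9/2} f(x) dx
where f(x) = \frac{2 e^{- \frac{2 x}{3}}}{3}
= - \frac{1}{e^{3}} + e^{- \frac{1}{3}}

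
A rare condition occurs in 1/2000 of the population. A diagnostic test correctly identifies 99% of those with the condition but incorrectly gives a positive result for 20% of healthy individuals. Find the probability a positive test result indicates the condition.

Let D = the rare event, + = positive/flagged.
P(D) = 1/2000
P(+|D) = 99/100
P(+|D') = 20/100 = 1/5
P(+) = P(+|D)P(D) + P(+|D')P(D')
     = \frac{99}{100} × \frac{1}{2000} + \frac{1}{5} × \frac{1999}{2000}
     = \frac{40079}{200000}
P(D|+) = P(+|D)P(D)/P(+) = \frac{99}{40079}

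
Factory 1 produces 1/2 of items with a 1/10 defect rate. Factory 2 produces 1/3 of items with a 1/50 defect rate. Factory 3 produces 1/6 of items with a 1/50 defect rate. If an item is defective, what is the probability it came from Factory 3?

Using Bayes' theorem:
P(F1) = 1/2, P(D|F1) = 1/10
P(F2) = 1/3, P(D|F2) = 1/50
P(F3) = 1/6, P(D|F3) = 1/50
P(D) = P(D|F1)P(F1) + P(D|F2)P(F2) + P(D|F3)P(F3)
     = \frac{3}{50}
P(F3|D) = P(D|F3)P(F3) / P(D)
= \frac{1}{18}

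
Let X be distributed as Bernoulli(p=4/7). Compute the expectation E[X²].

Using the identity E[X²] = Var(X) + (E[X])²:
E[X] = \frac{4}{7}
Var(X) = \frac{12}{49}
E[X²] = \frac{12}{49} + (\frac{4}{7})²
= \frac{4}{7}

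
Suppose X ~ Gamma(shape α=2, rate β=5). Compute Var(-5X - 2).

For X ~ Gamma(shape α=2, rate β=5):
Var(X) = \frac{2}{25}
Var(-5X - 2) = (-5)² × Var(X) = 25 × \frac{2}{25} = 2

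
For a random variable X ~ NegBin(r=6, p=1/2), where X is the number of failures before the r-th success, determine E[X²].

Using the identity E[X²] = Var(X) + (E[X])²:
E[X] = 6
Var(X) = 12
E[X²] = 12 + (6)²
= 48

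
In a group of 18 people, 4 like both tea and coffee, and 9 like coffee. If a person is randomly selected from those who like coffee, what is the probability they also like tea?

P(A ∩ B) = 4/18 = 2/9
P(B) = 9/18 = 1/2
P(A|B) = P(A ∩ B) / P(B) = (2/9) / (1/2) = 4/9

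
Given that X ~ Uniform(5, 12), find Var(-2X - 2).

For X ~ Uniform(5, 12):
Var(X) = \frac{49}{12}
Var(-2X - 2) = (-2)² × Var(X) = 4 × \frac{49}{12} = \frac{49}{3}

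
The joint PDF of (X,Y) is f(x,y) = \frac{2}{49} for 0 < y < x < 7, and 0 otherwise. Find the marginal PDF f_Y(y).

f_Y(y) = ∫_y^7 \frac{2}{49} dx = \frac{2}{7} - \frac{2 y}{49}
for 0 < y < 7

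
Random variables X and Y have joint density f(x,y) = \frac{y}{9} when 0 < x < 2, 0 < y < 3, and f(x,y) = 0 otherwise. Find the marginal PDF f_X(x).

f_X(x) = ∫_0^3 f(x,y) dy
= ∫_0^3 \frac{y}{9} dy
= \frac{1}{2} for 0 < x < 2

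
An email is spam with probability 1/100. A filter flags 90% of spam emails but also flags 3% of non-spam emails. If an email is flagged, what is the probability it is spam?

Let D = the rare event, + = positive/flagged.
P(D) = 1/100
P(+|D) = 90/100 = 9/10
P(+|D') = 3/100
P(+) = P(+|D)P(D) + P(+|D')P(D')
     = \frac{9}{10} × \frac{1}{100} + \frac{3}{100} × \frac{99}{100}
     = \frac{387}{10000}
P(D|+) = P(+|D)P(D)/P(+) = \frac{10}{43}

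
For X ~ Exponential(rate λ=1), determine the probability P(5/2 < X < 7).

P(5/2 < X < 7) = ∫_{5/2}^{7} f(x) dx
where f(x) = e^{- x}
= - \frac{1}{e^{7}} + e^{- \frac{5}{2}}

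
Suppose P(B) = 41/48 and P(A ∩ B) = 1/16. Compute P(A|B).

P(A|B) = P(A ∩ B) / P(B)
= (1/16) / (41/48)
= 3/41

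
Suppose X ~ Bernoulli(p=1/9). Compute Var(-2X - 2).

For X ~ Bernoulli(p=1/9):
Var(X) = \frac{8}{81}
Var(-2X - 2) = (-2)² × Var(X) = 4 × \frac{8}{81} = \frac{32}{81}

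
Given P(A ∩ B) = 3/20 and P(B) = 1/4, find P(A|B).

P(A|B) = P(A ∩ B) / P(B)
= (3/20) / (1/4)
= 3/5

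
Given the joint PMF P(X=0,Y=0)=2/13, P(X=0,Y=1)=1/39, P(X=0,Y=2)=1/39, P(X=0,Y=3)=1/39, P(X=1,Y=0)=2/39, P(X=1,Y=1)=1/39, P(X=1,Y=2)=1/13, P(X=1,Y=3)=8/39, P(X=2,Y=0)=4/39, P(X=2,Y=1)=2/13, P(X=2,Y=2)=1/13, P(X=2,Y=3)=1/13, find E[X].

First find marginal of X:
P(X=0) = 3/13
P(X=1) = 14/39
P(X=2) = 16/39
E[X] = 0 × 3/13 + 1 × 14/39 + 2 × 16/39 = 46/39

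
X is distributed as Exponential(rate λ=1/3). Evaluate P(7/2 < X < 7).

P(7/2 < X < 7) = ∫_{7/2}^{7} f(x) dx
where f(x) = \frac{e^{- \frac{x}{3}}}{3}
= - \frac{1}{e^{\frac{7}{3}}} + e^{- \frac{7}{6}}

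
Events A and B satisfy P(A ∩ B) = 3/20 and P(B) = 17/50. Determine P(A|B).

P(A|B) = P(A ∩ B) / P(B)
= (3/20) / (17/50)
= 15/34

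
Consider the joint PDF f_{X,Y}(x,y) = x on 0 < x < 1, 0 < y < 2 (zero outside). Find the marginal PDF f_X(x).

f_X(x) = ∫_0^2 f(x,y) dy
= ∫_0^2 x dy
= 2 x for 0 < x < 1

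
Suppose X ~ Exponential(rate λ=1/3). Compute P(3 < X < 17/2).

P(3 < X < 17/2) = ∫_{3}^{17/2} f(x) dx
where f(x) = \frac{e^{- \frac{x}{3}}}{3}
= - \frac{1}{e^{\frac{17}{6}}} + e^{-1}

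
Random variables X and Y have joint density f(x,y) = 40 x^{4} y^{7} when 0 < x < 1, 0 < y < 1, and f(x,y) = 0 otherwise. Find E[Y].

E[Y] = ∫_0^1 ∫_0^1 y × f(x,y) dx dy
= \frac{8}{9}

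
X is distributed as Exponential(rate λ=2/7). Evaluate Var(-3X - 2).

For X ~ Exponential(rate λ=2/7):
Var(X) = \frac{49}{4}
Var(-3X - 2) = (-3)² × Var(X) = 9 × \frac{49}{4} = \frac{441}{4}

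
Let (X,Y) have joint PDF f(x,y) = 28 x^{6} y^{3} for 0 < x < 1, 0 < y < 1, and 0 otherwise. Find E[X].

E[X] = ∫_0^1 ∫_0^1 x × f(x,y) dy dx
= ∫_0^1 ∫_0^1 x × (28 x^{6} y^{3}) dy dx
= \frac{7}{8}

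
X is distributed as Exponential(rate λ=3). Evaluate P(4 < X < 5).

P(4 < X < 5) = ∫_{4}^{5} f(x) dx
where f(x) = 3 e^{- 3 x}
= - \frac{1 - e^{3}}{e^{15}}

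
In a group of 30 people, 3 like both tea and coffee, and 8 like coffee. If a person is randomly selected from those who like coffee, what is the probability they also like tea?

P(A ∩ B) = 3/30 = 1/10
P(B) = 8/30 = 4/15
P(A|B) = P(A ∩ B) / P(B) = (1/10) / (4/15) = 3/8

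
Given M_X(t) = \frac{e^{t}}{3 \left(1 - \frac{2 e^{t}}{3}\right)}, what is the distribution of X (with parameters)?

The MGF M(t) = \frac{e^{t}}{3 \left(1 - \frac{2 e^{t}}{3}\right)} is the standard form for the Geometric distribution.
Comparing with the known MGF formula identifies: Geometric(p=1/3), X = trial number of first success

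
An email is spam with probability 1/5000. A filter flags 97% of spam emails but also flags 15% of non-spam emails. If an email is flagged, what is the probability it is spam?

Let D = the rare event, + = positive/flagged.
P(D) = 1/5000
P(+|D) = 97/100
P(+|D') = 15/100 = 3/20
P(+) = P(+|D)P(D) + P(+|D')P(D')
     = \frac{97}{100} × \frac{1}{5000} + \frac{3}{20} × \frac{4999}{5000}
     = \frac{37541}{250000}
P(D|+) = P(+|D)P(D)/P(+) = \frac{97}{75082}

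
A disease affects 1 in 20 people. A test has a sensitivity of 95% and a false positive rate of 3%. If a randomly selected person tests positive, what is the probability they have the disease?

Let D = the rare event, + = positive/flagged.
P(D) = 1/20
P(+|D) = 95/100 = 19/20
P(+|D') = 3/100
P(+) = P(+|D)P(D) + P(+|D')P(D')
     = \frac{19}{20} × \frac{1}{20} + \frac{3}{100} × \frac{19}{20}
     = \frac{19}{250}
P(D|+) = P(+|D)P(D)/P(+) = \frac{5}{8}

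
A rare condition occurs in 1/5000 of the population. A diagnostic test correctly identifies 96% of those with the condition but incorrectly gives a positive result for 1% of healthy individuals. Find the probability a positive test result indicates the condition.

Let D = the rare event, + = positive/flagged.
P(D) = 1/5000
P(+|D) = 96/100 = 24/25
P(+|D') = 1/100
P(+) = P(+|D)P(D) + P(+|D')P(D')
     = \frac{24}{25} × \frac{1}{5000} + \frac{1}{100} × \frac{4999}{5000}
     = \frac{1019}{100000}
P(D|+) = P(+|D)P(D)/P(+) = \frac{96}{5095}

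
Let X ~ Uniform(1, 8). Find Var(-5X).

For X ~ Uniform(1, 8):
Var(X) = \frac{49}{12}
Var(-5X) = (-5)² × Var(X) = 25 × \frac{49}{12} = \frac{1225}{12}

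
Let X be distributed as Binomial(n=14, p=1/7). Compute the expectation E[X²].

Using the identity E[X²] = Var(X) + (E[X])²:
E[X] = 2
Var(X) = \frac{12}{7}
E[X²] = \frac{12}{7} + (2)²
= \frac{40}{7}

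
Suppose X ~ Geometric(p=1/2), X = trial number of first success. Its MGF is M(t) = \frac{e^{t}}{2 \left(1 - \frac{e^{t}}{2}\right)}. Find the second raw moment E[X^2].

To find E[X^2], compute M^(2)(0):
M^(1)(t) = \frac{e^{t}}{2 \left(1 - \frac{e^{t}}{2}\right)} + \frac{e^{2 t}}{4 \left(1 - \frac{e^{t}}{2}\right)^{2}}
M^(2)(t) = \frac{e^{t}}{2 \left(1 - \frac{e^{t}}{2}\right)} + \frac{3 e^{2 t}}{4 \left(1 - \frac{e^{t}}{2}\right)^{2}} + \frac{e^{3 t}}{4 \left(1 - \frac{e^{t}}{2}\right)^{3}}
M^(2)(0) = 6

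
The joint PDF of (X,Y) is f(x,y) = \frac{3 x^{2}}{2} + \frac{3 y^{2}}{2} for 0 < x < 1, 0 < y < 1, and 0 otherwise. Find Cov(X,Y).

E[XY] = ∫∫ xy × f(x,y) dx dy = \frac{3}{8}
E[X] = \frac{5}{8}
E[Y] = \frac{5}{8}
Cov(X,Y) = E[XY] - E[X]E[Y] = - \frac{1}{64}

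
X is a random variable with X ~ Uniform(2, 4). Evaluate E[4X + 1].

For X ~ Uniform(2, 4):
E[X] = 3
E[4X + 1] = 4 × E[X] + 1 = 13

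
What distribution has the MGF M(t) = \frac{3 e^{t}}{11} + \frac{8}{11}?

The MGF M(t) = \frac{3 e^{t}}{11} + \frac{8}{11} is the standard form for the Bernoulli distribution.
Comparing with the known MGF formula identifies: Bernoulli(p=3/11)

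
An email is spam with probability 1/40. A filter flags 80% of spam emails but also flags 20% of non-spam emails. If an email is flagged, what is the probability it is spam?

Let D = the rare event, + = positive/flagged.
P(D) = 1/40
P(+|D) = 80/100 = 4/5
P(+|D') = 20/100 = 1/5
P(+) = P(+|D)P(D) + P(+|D')P(D')
     = \frac{4}{5} × \frac{1}{40} + \frac{1}{5} × \frac{39}{40}
     = \frac{43}{200}
P(D|+) = P(+|D)P(D)/P(+) = \frac{4}{43}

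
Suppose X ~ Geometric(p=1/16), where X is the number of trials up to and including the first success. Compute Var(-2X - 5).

For X ~ Geometric(p=1/16), where X is the number of trials up to and including the first success:
Var(X) = 240
Var(-2X - 5) = (-2)² × Var(X) = 4 × 240 = 960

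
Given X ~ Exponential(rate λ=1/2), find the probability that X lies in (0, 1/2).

P(0 < X < 1/2) = ∫_{0}^{1/2} f(x) dx
where f(x) = \frac{e^{- \frac{x}{2}}}{2}
= 1 - e^{- \frac{1}{4}}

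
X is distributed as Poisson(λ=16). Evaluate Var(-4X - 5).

For X ~ Poisson(λ=16):
Var(X) = 16
Var(-4X - 5) = (-4)² × Var(X) = 16 × 16 = 256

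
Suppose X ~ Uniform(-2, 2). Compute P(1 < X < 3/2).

P(1 < X < 3/2) = ∫_{1}^{3/2} f(x) dx
where f(x) = \frac{1}{4}
= \frac{1}{8}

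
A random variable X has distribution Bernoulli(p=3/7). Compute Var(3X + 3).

For X ~ Bernoulli(p=3/7):
Var(X) = \frac{12}{49}
Var(3X + 3) = (3)² × Var(X) = 9 × \frac{12}{49} = \frac{108}{49}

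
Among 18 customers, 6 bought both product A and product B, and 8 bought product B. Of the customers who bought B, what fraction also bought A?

P(A ∩ B) = 6/18 = 1/3
P(B) = 8/18 = 4/9
P(A|B) = P(A ∩ B) / P(B) = (1/3) / (4/9) = 3/4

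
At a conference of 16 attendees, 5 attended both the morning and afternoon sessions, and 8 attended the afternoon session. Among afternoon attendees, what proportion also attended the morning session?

P(A ∩ B) = 5/16
P(B) = 8/16 = 1/2
P(A|B) = P(A ∩ B) / P(B) = (5/16) / (1/2) = 5/8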